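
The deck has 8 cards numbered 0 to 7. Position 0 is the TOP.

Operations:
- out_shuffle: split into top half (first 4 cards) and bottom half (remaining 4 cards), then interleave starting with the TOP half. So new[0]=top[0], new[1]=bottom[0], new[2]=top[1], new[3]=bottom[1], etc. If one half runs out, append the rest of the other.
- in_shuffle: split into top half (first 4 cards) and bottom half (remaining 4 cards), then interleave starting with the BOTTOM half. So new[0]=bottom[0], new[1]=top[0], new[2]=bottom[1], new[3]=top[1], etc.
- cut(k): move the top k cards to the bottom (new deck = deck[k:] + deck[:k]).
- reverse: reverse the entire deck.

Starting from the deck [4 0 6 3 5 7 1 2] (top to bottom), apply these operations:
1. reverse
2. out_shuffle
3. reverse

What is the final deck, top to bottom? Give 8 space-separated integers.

Answer: 4 5 0 7 6 1 3 2

Derivation:
After op 1 (reverse): [2 1 7 5 3 6 0 4]
After op 2 (out_shuffle): [2 3 1 6 7 0 5 4]
After op 3 (reverse): [4 5 0 7 6 1 3 2]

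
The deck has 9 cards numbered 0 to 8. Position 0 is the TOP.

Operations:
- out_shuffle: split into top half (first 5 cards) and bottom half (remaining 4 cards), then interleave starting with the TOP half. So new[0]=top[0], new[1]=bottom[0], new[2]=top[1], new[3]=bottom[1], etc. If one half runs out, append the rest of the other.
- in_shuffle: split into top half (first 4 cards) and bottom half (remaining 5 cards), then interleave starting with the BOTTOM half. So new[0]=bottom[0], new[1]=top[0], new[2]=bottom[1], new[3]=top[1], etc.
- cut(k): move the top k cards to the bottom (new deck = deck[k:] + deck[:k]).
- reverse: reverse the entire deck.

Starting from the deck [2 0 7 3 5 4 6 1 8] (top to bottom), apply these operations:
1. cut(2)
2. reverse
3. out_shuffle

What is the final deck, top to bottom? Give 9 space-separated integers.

After op 1 (cut(2)): [7 3 5 4 6 1 8 2 0]
After op 2 (reverse): [0 2 8 1 6 4 5 3 7]
After op 3 (out_shuffle): [0 4 2 5 8 3 1 7 6]

Answer: 0 4 2 5 8 3 1 7 6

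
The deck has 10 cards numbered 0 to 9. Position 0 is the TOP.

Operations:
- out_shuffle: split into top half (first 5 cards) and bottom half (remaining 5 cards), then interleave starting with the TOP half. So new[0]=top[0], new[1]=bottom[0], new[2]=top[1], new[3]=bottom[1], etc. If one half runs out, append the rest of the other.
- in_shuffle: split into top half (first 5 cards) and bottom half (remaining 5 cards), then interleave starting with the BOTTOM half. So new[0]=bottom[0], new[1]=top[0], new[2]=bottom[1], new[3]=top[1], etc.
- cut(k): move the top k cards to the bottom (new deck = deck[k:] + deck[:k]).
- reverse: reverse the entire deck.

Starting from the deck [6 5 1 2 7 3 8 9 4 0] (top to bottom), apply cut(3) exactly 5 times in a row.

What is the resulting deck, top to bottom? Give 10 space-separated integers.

Answer: 3 8 9 4 0 6 5 1 2 7

Derivation:
After op 1 (cut(3)): [2 7 3 8 9 4 0 6 5 1]
After op 2 (cut(3)): [8 9 4 0 6 5 1 2 7 3]
After op 3 (cut(3)): [0 6 5 1 2 7 3 8 9 4]
After op 4 (cut(3)): [1 2 7 3 8 9 4 0 6 5]
After op 5 (cut(3)): [3 8 9 4 0 6 5 1 2 7]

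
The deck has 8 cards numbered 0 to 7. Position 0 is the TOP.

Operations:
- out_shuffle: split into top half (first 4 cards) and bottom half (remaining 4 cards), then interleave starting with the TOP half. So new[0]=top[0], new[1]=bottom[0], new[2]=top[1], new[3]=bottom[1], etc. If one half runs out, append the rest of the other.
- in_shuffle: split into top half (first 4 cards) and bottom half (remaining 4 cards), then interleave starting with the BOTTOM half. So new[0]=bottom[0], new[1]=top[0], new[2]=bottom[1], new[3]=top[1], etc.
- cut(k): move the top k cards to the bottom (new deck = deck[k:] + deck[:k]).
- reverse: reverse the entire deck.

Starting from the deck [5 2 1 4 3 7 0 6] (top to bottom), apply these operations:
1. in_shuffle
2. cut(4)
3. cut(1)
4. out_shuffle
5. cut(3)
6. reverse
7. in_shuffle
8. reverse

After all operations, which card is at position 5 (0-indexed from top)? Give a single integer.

After op 1 (in_shuffle): [3 5 7 2 0 1 6 4]
After op 2 (cut(4)): [0 1 6 4 3 5 7 2]
After op 3 (cut(1)): [1 6 4 3 5 7 2 0]
After op 4 (out_shuffle): [1 5 6 7 4 2 3 0]
After op 5 (cut(3)): [7 4 2 3 0 1 5 6]
After op 6 (reverse): [6 5 1 0 3 2 4 7]
After op 7 (in_shuffle): [3 6 2 5 4 1 7 0]
After op 8 (reverse): [0 7 1 4 5 2 6 3]
Position 5: card 2.

Answer: 2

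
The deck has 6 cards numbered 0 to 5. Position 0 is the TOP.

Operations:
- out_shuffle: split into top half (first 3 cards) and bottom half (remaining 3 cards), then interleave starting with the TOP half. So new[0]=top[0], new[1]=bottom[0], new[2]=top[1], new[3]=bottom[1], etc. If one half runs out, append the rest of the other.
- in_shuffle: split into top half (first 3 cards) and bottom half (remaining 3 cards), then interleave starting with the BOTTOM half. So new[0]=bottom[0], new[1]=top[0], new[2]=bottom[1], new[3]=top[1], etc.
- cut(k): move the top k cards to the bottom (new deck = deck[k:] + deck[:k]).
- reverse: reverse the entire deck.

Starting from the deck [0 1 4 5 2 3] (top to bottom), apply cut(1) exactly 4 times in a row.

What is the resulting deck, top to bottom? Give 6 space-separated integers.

Answer: 2 3 0 1 4 5

Derivation:
After op 1 (cut(1)): [1 4 5 2 3 0]
After op 2 (cut(1)): [4 5 2 3 0 1]
After op 3 (cut(1)): [5 2 3 0 1 4]
After op 4 (cut(1)): [2 3 0 1 4 5]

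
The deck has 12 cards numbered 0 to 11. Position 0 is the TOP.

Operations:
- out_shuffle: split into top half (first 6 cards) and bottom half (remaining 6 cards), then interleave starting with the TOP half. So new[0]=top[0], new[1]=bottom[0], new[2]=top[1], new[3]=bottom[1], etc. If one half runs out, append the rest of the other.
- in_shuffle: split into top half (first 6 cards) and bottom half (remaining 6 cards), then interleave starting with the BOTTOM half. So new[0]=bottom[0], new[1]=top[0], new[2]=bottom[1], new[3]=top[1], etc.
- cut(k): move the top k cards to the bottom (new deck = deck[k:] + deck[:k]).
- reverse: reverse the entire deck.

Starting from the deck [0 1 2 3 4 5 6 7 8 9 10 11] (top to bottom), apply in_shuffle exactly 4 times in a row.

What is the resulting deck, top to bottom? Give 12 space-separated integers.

Answer: 8 4 0 9 5 1 10 6 2 11 7 3

Derivation:
After op 1 (in_shuffle): [6 0 7 1 8 2 9 3 10 4 11 5]
After op 2 (in_shuffle): [9 6 3 0 10 7 4 1 11 8 5 2]
After op 3 (in_shuffle): [4 9 1 6 11 3 8 0 5 10 2 7]
After op 4 (in_shuffle): [8 4 0 9 5 1 10 6 2 11 7 3]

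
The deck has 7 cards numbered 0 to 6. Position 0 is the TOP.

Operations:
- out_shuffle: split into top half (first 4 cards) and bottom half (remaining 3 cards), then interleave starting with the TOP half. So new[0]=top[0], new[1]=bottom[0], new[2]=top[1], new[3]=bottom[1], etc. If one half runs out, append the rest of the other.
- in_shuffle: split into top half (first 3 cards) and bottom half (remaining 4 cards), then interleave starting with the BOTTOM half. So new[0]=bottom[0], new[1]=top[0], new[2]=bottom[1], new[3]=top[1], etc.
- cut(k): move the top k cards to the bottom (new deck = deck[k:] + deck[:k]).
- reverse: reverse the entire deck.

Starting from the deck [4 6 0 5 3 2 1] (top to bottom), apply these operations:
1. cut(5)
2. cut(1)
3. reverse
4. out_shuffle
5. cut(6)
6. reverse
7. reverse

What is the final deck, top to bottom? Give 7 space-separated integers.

Answer: 0 2 6 3 4 5 1

Derivation:
After op 1 (cut(5)): [2 1 4 6 0 5 3]
After op 2 (cut(1)): [1 4 6 0 5 3 2]
After op 3 (reverse): [2 3 5 0 6 4 1]
After op 4 (out_shuffle): [2 6 3 4 5 1 0]
After op 5 (cut(6)): [0 2 6 3 4 5 1]
After op 6 (reverse): [1 5 4 3 6 2 0]
After op 7 (reverse): [0 2 6 3 4 5 1]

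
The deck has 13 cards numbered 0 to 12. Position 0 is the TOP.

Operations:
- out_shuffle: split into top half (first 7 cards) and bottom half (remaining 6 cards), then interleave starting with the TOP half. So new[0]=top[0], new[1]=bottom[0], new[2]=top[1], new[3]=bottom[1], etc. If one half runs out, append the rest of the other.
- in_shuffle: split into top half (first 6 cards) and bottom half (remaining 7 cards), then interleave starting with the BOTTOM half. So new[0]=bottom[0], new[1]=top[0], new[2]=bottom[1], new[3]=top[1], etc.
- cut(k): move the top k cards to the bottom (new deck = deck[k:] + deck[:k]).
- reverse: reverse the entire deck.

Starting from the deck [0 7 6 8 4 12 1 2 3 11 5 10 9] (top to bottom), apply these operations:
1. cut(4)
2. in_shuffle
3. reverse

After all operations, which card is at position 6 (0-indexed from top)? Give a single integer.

Answer: 0

Derivation:
After op 1 (cut(4)): [4 12 1 2 3 11 5 10 9 0 7 6 8]
After op 2 (in_shuffle): [5 4 10 12 9 1 0 2 7 3 6 11 8]
After op 3 (reverse): [8 11 6 3 7 2 0 1 9 12 10 4 5]
Position 6: card 0.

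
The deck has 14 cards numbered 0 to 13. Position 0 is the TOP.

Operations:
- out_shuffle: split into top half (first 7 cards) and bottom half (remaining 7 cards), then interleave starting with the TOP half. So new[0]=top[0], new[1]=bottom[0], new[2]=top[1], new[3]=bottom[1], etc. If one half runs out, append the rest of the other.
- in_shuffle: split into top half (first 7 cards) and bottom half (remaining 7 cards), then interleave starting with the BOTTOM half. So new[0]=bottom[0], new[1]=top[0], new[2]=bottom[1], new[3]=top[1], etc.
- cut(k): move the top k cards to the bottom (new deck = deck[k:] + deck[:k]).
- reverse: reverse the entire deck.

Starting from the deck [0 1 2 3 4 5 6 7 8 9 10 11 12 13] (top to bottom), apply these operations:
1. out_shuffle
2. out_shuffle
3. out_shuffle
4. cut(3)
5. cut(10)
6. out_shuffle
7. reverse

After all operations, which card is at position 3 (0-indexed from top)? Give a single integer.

Answer: 7

Derivation:
After op 1 (out_shuffle): [0 7 1 8 2 9 3 10 4 11 5 12 6 13]
After op 2 (out_shuffle): [0 10 7 4 1 11 8 5 2 12 9 6 3 13]
After op 3 (out_shuffle): [0 5 10 2 7 12 4 9 1 6 11 3 8 13]
After op 4 (cut(3)): [2 7 12 4 9 1 6 11 3 8 13 0 5 10]
After op 5 (cut(10)): [13 0 5 10 2 7 12 4 9 1 6 11 3 8]
After op 6 (out_shuffle): [13 4 0 9 5 1 10 6 2 11 7 3 12 8]
After op 7 (reverse): [8 12 3 7 11 2 6 10 1 5 9 0 4 13]
Position 3: card 7.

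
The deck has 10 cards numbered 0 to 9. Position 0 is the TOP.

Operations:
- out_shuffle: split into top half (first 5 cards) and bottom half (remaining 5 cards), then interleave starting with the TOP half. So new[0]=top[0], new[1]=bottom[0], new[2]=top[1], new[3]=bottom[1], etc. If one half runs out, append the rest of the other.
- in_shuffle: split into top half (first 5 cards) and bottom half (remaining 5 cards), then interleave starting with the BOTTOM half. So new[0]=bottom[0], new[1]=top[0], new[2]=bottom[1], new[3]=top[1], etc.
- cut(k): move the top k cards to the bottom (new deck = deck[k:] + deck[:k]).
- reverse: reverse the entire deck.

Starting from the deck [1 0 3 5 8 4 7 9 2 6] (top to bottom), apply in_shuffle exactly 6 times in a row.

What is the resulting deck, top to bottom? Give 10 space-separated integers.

Answer: 8 6 5 2 3 9 0 7 1 4

Derivation:
After op 1 (in_shuffle): [4 1 7 0 9 3 2 5 6 8]
After op 2 (in_shuffle): [3 4 2 1 5 7 6 0 8 9]
After op 3 (in_shuffle): [7 3 6 4 0 2 8 1 9 5]
After op 4 (in_shuffle): [2 7 8 3 1 6 9 4 5 0]
After op 5 (in_shuffle): [6 2 9 7 4 8 5 3 0 1]
After op 6 (in_shuffle): [8 6 5 2 3 9 0 7 1 4]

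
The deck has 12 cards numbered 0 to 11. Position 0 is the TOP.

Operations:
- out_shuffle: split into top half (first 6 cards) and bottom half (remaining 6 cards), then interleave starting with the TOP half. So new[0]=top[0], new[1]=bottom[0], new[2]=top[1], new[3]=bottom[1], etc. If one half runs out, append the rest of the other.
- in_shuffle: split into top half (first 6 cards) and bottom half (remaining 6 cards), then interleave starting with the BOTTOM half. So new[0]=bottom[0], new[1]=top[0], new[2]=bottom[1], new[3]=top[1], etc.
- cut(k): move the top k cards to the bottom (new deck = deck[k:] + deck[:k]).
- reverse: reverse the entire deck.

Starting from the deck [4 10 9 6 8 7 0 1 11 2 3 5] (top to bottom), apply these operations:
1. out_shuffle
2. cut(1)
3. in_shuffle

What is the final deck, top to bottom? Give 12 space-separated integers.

After op 1 (out_shuffle): [4 0 10 1 9 11 6 2 8 3 7 5]
After op 2 (cut(1)): [0 10 1 9 11 6 2 8 3 7 5 4]
After op 3 (in_shuffle): [2 0 8 10 3 1 7 9 5 11 4 6]

Answer: 2 0 8 10 3 1 7 9 5 11 4 6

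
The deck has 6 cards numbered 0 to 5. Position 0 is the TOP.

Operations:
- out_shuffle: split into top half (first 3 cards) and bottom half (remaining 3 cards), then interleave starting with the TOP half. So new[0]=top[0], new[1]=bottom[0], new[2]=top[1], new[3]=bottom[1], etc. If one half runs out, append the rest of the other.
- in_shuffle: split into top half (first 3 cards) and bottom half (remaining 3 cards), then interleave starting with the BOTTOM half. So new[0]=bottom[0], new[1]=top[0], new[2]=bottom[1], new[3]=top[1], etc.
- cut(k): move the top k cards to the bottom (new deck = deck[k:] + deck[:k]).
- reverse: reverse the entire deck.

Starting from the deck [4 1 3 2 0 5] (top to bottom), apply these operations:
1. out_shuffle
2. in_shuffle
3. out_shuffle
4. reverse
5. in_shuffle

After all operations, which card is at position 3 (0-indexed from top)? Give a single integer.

Answer: 3

Derivation:
After op 1 (out_shuffle): [4 2 1 0 3 5]
After op 2 (in_shuffle): [0 4 3 2 5 1]
After op 3 (out_shuffle): [0 2 4 5 3 1]
After op 4 (reverse): [1 3 5 4 2 0]
After op 5 (in_shuffle): [4 1 2 3 0 5]
Position 3: card 3.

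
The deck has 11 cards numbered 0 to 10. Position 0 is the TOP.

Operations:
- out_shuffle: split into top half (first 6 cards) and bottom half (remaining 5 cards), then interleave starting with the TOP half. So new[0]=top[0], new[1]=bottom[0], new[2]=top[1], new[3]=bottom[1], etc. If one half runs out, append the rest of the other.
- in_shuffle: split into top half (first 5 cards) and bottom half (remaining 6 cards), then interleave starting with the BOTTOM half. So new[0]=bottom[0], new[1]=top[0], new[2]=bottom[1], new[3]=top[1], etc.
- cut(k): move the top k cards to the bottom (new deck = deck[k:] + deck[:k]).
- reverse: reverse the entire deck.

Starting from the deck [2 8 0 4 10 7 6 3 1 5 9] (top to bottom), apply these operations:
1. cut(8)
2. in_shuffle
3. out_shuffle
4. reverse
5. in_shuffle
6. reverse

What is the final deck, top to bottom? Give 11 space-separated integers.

After op 1 (cut(8)): [1 5 9 2 8 0 4 10 7 6 3]
After op 2 (in_shuffle): [0 1 4 5 10 9 7 2 6 8 3]
After op 3 (out_shuffle): [0 7 1 2 4 6 5 8 10 3 9]
After op 4 (reverse): [9 3 10 8 5 6 4 2 1 7 0]
After op 5 (in_shuffle): [6 9 4 3 2 10 1 8 7 5 0]
After op 6 (reverse): [0 5 7 8 1 10 2 3 4 9 6]

Answer: 0 5 7 8 1 10 2 3 4 9 6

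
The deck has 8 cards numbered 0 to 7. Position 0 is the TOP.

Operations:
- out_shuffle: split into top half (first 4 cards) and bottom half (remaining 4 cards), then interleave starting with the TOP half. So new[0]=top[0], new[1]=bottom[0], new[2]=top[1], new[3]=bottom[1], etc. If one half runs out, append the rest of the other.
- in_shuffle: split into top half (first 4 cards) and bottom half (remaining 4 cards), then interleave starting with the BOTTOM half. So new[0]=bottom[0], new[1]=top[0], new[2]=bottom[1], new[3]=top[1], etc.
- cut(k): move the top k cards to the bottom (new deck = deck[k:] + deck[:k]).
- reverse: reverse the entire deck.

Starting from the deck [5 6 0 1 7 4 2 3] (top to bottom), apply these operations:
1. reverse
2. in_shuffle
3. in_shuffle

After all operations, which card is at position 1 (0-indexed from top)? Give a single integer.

Answer: 1

Derivation:
After op 1 (reverse): [3 2 4 7 1 0 6 5]
After op 2 (in_shuffle): [1 3 0 2 6 4 5 7]
After op 3 (in_shuffle): [6 1 4 3 5 0 7 2]
Position 1: card 1.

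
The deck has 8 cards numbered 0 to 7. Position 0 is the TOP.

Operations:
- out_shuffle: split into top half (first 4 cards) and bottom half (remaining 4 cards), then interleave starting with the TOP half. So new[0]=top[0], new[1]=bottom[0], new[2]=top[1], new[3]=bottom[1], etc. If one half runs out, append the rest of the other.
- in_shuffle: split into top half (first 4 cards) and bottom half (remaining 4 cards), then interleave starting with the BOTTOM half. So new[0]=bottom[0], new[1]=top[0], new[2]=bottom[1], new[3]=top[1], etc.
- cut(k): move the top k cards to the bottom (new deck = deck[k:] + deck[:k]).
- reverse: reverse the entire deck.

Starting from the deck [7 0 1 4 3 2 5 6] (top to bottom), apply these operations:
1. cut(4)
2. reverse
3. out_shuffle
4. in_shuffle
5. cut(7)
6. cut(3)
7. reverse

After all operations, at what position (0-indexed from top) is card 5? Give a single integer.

Answer: 2

Derivation:
After op 1 (cut(4)): [3 2 5 6 7 0 1 4]
After op 2 (reverse): [4 1 0 7 6 5 2 3]
After op 3 (out_shuffle): [4 6 1 5 0 2 7 3]
After op 4 (in_shuffle): [0 4 2 6 7 1 3 5]
After op 5 (cut(7)): [5 0 4 2 6 7 1 3]
After op 6 (cut(3)): [2 6 7 1 3 5 0 4]
After op 7 (reverse): [4 0 5 3 1 7 6 2]
Card 5 is at position 2.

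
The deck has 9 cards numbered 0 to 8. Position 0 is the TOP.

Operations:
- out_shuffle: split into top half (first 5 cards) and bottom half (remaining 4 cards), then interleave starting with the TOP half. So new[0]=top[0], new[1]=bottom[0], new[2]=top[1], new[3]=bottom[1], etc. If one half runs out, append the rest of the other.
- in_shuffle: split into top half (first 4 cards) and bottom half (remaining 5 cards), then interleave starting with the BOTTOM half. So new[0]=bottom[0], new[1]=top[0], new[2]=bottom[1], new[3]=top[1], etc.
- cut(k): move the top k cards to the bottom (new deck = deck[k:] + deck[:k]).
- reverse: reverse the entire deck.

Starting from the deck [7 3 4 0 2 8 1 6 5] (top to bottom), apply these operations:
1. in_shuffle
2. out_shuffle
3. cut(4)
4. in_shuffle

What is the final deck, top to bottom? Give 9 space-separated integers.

After op 1 (in_shuffle): [2 7 8 3 1 4 6 0 5]
After op 2 (out_shuffle): [2 4 7 6 8 0 3 5 1]
After op 3 (cut(4)): [8 0 3 5 1 2 4 7 6]
After op 4 (in_shuffle): [1 8 2 0 4 3 7 5 6]

Answer: 1 8 2 0 4 3 7 5 6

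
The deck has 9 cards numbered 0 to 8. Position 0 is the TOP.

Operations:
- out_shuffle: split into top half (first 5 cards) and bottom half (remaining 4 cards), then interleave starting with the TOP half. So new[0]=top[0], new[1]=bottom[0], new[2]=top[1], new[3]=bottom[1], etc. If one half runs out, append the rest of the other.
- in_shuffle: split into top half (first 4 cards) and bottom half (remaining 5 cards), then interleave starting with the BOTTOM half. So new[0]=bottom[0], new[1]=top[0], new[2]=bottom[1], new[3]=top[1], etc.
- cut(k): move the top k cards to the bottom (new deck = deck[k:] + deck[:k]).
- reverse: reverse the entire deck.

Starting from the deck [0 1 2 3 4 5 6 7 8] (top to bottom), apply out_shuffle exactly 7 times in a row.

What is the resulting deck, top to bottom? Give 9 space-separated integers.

Answer: 0 5 1 6 2 7 3 8 4

Derivation:
After op 1 (out_shuffle): [0 5 1 6 2 7 3 8 4]
After op 2 (out_shuffle): [0 7 5 3 1 8 6 4 2]
After op 3 (out_shuffle): [0 8 7 6 5 4 3 2 1]
After op 4 (out_shuffle): [0 4 8 3 7 2 6 1 5]
After op 5 (out_shuffle): [0 2 4 6 8 1 3 5 7]
After op 6 (out_shuffle): [0 1 2 3 4 5 6 7 8]
After op 7 (out_shuffle): [0 5 1 6 2 7 3 8 4]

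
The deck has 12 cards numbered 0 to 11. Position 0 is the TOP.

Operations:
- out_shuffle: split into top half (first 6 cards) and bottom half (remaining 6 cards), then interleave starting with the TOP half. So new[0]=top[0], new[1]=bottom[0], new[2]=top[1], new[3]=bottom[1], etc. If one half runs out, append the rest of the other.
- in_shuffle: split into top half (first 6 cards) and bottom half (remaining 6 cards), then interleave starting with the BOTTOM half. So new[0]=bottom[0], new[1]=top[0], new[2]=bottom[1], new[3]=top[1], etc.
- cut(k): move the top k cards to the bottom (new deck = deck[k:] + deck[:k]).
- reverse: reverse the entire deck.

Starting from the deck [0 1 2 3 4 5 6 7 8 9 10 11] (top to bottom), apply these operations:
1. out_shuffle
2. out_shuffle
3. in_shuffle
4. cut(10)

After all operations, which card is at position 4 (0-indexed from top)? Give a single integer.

Answer: 10

Derivation:
After op 1 (out_shuffle): [0 6 1 7 2 8 3 9 4 10 5 11]
After op 2 (out_shuffle): [0 3 6 9 1 4 7 10 2 5 8 11]
After op 3 (in_shuffle): [7 0 10 3 2 6 5 9 8 1 11 4]
After op 4 (cut(10)): [11 4 7 0 10 3 2 6 5 9 8 1]
Position 4: card 10.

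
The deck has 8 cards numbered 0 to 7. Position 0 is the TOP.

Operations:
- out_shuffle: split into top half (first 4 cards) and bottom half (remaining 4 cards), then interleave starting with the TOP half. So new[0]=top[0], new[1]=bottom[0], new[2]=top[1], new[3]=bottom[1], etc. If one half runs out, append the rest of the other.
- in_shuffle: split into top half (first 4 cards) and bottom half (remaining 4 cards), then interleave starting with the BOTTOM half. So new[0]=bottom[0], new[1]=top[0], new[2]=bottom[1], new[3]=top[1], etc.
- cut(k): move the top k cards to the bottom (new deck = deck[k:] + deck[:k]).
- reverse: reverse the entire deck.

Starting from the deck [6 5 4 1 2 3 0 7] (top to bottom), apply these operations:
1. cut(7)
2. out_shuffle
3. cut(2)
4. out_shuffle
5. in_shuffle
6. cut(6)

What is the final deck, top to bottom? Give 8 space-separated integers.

Answer: 1 0 5 6 7 4 3 2

Derivation:
After op 1 (cut(7)): [7 6 5 4 1 2 3 0]
After op 2 (out_shuffle): [7 1 6 2 5 3 4 0]
After op 3 (cut(2)): [6 2 5 3 4 0 7 1]
After op 4 (out_shuffle): [6 4 2 0 5 7 3 1]
After op 5 (in_shuffle): [5 6 7 4 3 2 1 0]
After op 6 (cut(6)): [1 0 5 6 7 4 3 2]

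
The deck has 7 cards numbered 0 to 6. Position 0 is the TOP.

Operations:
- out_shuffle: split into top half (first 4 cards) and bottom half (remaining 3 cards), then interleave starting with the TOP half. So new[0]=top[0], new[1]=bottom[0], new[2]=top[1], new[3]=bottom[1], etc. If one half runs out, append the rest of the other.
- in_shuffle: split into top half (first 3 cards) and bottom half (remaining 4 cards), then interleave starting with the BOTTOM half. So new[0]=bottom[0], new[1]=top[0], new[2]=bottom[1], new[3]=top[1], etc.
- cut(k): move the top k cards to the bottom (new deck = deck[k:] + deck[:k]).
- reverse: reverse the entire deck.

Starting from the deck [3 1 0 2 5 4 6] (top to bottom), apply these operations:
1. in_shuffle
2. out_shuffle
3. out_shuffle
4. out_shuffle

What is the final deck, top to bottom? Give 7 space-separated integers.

After op 1 (in_shuffle): [2 3 5 1 4 0 6]
After op 2 (out_shuffle): [2 4 3 0 5 6 1]
After op 3 (out_shuffle): [2 5 4 6 3 1 0]
After op 4 (out_shuffle): [2 3 5 1 4 0 6]

Answer: 2 3 5 1 4 0 6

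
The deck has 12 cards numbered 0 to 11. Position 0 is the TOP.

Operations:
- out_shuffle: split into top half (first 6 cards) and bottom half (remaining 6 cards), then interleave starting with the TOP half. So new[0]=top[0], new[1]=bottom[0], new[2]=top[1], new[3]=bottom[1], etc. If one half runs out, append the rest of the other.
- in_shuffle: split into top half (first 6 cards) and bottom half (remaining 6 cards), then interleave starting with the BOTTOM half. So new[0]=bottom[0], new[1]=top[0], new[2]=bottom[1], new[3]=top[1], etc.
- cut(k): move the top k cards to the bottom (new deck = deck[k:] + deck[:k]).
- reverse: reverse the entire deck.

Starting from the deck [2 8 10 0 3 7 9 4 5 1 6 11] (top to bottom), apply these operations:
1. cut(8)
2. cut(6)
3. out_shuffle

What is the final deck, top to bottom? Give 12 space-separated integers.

Answer: 10 5 0 1 3 6 7 11 9 2 4 8

Derivation:
After op 1 (cut(8)): [5 1 6 11 2 8 10 0 3 7 9 4]
After op 2 (cut(6)): [10 0 3 7 9 4 5 1 6 11 2 8]
After op 3 (out_shuffle): [10 5 0 1 3 6 7 11 9 2 4 8]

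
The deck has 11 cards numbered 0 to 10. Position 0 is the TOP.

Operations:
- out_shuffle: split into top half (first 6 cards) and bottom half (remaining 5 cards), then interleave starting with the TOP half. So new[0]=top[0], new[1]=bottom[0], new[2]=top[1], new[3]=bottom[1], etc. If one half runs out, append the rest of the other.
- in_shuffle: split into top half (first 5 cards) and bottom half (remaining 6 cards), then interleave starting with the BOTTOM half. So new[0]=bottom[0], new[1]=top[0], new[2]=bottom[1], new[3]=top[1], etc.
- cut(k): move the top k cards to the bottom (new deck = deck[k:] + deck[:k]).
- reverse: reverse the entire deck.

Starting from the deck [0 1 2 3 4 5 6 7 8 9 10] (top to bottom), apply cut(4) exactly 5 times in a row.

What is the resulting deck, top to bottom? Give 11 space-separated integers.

After op 1 (cut(4)): [4 5 6 7 8 9 10 0 1 2 3]
After op 2 (cut(4)): [8 9 10 0 1 2 3 4 5 6 7]
After op 3 (cut(4)): [1 2 3 4 5 6 7 8 9 10 0]
After op 4 (cut(4)): [5 6 7 8 9 10 0 1 2 3 4]
After op 5 (cut(4)): [9 10 0 1 2 3 4 5 6 7 8]

Answer: 9 10 0 1 2 3 4 5 6 7 8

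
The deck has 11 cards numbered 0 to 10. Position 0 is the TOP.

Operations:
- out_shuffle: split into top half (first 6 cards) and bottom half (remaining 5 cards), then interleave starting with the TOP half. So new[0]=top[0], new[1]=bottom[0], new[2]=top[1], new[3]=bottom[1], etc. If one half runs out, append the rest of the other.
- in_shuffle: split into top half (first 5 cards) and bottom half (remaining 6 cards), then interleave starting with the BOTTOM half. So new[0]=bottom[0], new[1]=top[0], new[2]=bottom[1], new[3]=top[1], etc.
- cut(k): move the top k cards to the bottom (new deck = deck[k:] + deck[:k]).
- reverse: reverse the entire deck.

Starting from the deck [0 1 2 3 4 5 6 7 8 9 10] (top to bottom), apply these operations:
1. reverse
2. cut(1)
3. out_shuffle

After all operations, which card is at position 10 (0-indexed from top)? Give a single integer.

After op 1 (reverse): [10 9 8 7 6 5 4 3 2 1 0]
After op 2 (cut(1)): [9 8 7 6 5 4 3 2 1 0 10]
After op 3 (out_shuffle): [9 3 8 2 7 1 6 0 5 10 4]
Position 10: card 4.

Answer: 4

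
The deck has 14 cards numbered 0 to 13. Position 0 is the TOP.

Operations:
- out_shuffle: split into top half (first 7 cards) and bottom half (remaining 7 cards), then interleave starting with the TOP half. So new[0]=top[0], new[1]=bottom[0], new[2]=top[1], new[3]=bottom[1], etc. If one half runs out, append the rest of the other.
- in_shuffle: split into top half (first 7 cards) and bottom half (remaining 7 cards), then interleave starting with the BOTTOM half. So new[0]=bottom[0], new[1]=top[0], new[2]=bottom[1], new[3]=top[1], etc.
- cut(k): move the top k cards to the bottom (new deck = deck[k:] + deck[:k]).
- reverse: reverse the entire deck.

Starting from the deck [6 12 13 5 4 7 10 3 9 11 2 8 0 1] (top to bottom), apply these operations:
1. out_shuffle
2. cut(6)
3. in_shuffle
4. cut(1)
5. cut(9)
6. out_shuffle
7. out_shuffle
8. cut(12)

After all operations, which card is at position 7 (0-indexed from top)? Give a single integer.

Answer: 8

Derivation:
After op 1 (out_shuffle): [6 3 12 9 13 11 5 2 4 8 7 0 10 1]
After op 2 (cut(6)): [5 2 4 8 7 0 10 1 6 3 12 9 13 11]
After op 3 (in_shuffle): [1 5 6 2 3 4 12 8 9 7 13 0 11 10]
After op 4 (cut(1)): [5 6 2 3 4 12 8 9 7 13 0 11 10 1]
After op 5 (cut(9)): [13 0 11 10 1 5 6 2 3 4 12 8 9 7]
After op 6 (out_shuffle): [13 2 0 3 11 4 10 12 1 8 5 9 6 7]
After op 7 (out_shuffle): [13 12 2 1 0 8 3 5 11 9 4 6 10 7]
After op 8 (cut(12)): [10 7 13 12 2 1 0 8 3 5 11 9 4 6]
Position 7: card 8.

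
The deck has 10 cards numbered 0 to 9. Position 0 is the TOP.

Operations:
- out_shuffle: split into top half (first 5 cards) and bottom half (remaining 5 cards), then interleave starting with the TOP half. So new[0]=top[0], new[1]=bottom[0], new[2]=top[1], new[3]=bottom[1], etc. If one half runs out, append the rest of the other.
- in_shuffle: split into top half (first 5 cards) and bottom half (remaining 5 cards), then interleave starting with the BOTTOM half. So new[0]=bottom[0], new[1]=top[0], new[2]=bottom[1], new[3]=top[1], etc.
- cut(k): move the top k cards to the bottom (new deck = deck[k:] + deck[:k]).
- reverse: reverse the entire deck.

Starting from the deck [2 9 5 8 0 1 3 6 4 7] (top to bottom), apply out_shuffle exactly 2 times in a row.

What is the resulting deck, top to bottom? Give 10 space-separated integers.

After op 1 (out_shuffle): [2 1 9 3 5 6 8 4 0 7]
After op 2 (out_shuffle): [2 6 1 8 9 4 3 0 5 7]

Answer: 2 6 1 8 9 4 3 0 5 7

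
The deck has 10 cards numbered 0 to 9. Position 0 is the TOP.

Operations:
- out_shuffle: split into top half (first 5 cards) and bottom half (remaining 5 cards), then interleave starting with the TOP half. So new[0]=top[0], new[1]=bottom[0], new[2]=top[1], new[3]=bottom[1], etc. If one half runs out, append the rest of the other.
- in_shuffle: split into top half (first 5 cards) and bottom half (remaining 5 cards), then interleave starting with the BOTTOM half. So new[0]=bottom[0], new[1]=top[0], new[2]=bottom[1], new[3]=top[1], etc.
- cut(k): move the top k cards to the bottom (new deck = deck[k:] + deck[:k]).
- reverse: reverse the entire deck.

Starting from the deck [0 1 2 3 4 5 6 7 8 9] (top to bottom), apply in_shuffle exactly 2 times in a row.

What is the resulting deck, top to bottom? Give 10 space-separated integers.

Answer: 2 5 8 0 3 6 9 1 4 7

Derivation:
After op 1 (in_shuffle): [5 0 6 1 7 2 8 3 9 4]
After op 2 (in_shuffle): [2 5 8 0 3 6 9 1 4 7]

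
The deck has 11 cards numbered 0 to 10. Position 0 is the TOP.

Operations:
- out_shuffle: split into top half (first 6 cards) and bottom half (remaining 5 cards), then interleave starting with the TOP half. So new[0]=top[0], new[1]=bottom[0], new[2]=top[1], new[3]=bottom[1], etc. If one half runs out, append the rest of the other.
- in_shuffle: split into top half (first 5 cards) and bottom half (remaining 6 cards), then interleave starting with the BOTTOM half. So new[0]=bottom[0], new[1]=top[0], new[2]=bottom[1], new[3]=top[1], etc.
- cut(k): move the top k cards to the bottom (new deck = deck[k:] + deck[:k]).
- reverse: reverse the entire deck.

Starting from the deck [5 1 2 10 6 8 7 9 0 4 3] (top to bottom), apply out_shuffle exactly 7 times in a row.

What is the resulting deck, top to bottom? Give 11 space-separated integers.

Answer: 5 0 8 2 3 9 6 1 4 7 10

Derivation:
After op 1 (out_shuffle): [5 7 1 9 2 0 10 4 6 3 8]
After op 2 (out_shuffle): [5 10 7 4 1 6 9 3 2 8 0]
After op 3 (out_shuffle): [5 9 10 3 7 2 4 8 1 0 6]
After op 4 (out_shuffle): [5 4 9 8 10 1 3 0 7 6 2]
After op 5 (out_shuffle): [5 3 4 0 9 7 8 6 10 2 1]
After op 6 (out_shuffle): [5 8 3 6 4 10 0 2 9 1 7]
After op 7 (out_shuffle): [5 0 8 2 3 9 6 1 4 7 10]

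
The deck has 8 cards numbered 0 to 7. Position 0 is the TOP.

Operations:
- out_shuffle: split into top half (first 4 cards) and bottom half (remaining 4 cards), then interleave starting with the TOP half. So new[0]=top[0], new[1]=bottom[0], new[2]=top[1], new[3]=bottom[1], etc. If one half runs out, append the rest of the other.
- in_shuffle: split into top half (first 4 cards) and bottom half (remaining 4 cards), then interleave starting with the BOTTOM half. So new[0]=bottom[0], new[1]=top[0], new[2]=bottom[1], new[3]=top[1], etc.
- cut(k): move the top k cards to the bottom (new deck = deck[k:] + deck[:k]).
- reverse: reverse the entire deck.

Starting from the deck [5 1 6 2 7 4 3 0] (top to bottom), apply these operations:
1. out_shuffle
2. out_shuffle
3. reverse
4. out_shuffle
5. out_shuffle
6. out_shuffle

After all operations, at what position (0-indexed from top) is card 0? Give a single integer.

After op 1 (out_shuffle): [5 7 1 4 6 3 2 0]
After op 2 (out_shuffle): [5 6 7 3 1 2 4 0]
After op 3 (reverse): [0 4 2 1 3 7 6 5]
After op 4 (out_shuffle): [0 3 4 7 2 6 1 5]
After op 5 (out_shuffle): [0 2 3 6 4 1 7 5]
After op 6 (out_shuffle): [0 4 2 1 3 7 6 5]
Card 0 is at position 0.

Answer: 0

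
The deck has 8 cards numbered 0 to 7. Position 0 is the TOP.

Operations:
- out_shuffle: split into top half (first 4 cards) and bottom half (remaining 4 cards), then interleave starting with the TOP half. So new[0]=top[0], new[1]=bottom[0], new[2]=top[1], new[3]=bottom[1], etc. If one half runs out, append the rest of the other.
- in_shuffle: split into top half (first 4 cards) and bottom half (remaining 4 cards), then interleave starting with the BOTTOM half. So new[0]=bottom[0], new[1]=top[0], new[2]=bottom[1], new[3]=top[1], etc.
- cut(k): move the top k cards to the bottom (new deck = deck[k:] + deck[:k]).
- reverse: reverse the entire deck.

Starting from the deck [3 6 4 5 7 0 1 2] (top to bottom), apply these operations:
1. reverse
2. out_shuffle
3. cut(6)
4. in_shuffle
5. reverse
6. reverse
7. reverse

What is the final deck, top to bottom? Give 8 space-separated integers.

Answer: 5 6 2 0 3 4 7 1

Derivation:
After op 1 (reverse): [2 1 0 7 5 4 6 3]
After op 2 (out_shuffle): [2 5 1 4 0 6 7 3]
After op 3 (cut(6)): [7 3 2 5 1 4 0 6]
After op 4 (in_shuffle): [1 7 4 3 0 2 6 5]
After op 5 (reverse): [5 6 2 0 3 4 7 1]
After op 6 (reverse): [1 7 4 3 0 2 6 5]
After op 7 (reverse): [5 6 2 0 3 4 7 1]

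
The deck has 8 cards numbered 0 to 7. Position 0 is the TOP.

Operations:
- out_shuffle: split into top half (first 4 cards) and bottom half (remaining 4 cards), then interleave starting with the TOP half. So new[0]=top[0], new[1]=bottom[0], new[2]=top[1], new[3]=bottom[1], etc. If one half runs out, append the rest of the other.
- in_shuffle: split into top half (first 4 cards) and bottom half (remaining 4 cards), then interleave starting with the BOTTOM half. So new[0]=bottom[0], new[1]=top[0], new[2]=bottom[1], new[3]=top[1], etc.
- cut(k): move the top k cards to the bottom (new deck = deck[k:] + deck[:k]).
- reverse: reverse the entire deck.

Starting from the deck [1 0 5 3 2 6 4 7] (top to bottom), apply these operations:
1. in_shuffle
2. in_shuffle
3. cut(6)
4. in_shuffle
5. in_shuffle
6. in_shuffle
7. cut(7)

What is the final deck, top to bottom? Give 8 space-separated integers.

Answer: 3 6 7 1 5 2 4 0

Derivation:
After op 1 (in_shuffle): [2 1 6 0 4 5 7 3]
After op 2 (in_shuffle): [4 2 5 1 7 6 3 0]
After op 3 (cut(6)): [3 0 4 2 5 1 7 6]
After op 4 (in_shuffle): [5 3 1 0 7 4 6 2]
After op 5 (in_shuffle): [7 5 4 3 6 1 2 0]
After op 6 (in_shuffle): [6 7 1 5 2 4 0 3]
After op 7 (cut(7)): [3 6 7 1 5 2 4 0]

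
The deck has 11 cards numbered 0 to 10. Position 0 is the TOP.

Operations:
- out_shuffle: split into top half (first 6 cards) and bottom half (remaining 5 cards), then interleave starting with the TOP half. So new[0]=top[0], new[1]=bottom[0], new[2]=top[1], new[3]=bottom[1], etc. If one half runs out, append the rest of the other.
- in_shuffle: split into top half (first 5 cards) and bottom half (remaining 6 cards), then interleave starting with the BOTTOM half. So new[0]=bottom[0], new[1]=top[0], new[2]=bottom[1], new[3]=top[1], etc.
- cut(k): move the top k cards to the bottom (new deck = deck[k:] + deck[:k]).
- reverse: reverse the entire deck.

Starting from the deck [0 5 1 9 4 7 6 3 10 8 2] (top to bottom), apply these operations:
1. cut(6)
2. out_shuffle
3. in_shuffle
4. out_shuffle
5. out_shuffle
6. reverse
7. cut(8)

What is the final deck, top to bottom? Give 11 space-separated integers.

After op 1 (cut(6)): [6 3 10 8 2 0 5 1 9 4 7]
After op 2 (out_shuffle): [6 5 3 1 10 9 8 4 2 7 0]
After op 3 (in_shuffle): [9 6 8 5 4 3 2 1 7 10 0]
After op 4 (out_shuffle): [9 2 6 1 8 7 5 10 4 0 3]
After op 5 (out_shuffle): [9 5 2 10 6 4 1 0 8 3 7]
After op 6 (reverse): [7 3 8 0 1 4 6 10 2 5 9]
After op 7 (cut(8)): [2 5 9 7 3 8 0 1 4 6 10]

Answer: 2 5 9 7 3 8 0 1 4 6 10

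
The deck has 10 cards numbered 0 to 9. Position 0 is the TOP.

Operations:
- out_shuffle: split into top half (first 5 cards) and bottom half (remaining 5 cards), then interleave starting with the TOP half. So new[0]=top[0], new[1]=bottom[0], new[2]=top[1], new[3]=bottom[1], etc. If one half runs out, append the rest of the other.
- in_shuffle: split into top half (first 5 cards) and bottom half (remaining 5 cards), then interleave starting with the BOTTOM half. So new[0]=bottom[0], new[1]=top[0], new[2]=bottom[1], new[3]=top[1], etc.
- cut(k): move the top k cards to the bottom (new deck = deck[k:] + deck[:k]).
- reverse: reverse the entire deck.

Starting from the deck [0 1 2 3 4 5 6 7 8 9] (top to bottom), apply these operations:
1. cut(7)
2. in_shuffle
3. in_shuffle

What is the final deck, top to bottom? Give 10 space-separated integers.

After op 1 (cut(7)): [7 8 9 0 1 2 3 4 5 6]
After op 2 (in_shuffle): [2 7 3 8 4 9 5 0 6 1]
After op 3 (in_shuffle): [9 2 5 7 0 3 6 8 1 4]

Answer: 9 2 5 7 0 3 6 8 1 4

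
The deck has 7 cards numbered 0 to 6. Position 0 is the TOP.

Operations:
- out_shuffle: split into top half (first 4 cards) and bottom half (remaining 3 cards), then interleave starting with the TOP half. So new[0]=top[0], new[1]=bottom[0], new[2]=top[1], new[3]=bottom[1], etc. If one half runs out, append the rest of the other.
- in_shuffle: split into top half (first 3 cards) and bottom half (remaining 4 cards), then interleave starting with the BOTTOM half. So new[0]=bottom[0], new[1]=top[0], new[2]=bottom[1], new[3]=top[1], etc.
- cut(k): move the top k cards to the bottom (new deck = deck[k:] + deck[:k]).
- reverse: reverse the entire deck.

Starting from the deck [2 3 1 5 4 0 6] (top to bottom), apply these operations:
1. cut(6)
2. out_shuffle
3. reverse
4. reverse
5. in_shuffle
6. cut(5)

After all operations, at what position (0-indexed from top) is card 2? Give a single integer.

Answer: 0

Derivation:
After op 1 (cut(6)): [6 2 3 1 5 4 0]
After op 2 (out_shuffle): [6 5 2 4 3 0 1]
After op 3 (reverse): [1 0 3 4 2 5 6]
After op 4 (reverse): [6 5 2 4 3 0 1]
After op 5 (in_shuffle): [4 6 3 5 0 2 1]
After op 6 (cut(5)): [2 1 4 6 3 5 0]
Card 2 is at position 0.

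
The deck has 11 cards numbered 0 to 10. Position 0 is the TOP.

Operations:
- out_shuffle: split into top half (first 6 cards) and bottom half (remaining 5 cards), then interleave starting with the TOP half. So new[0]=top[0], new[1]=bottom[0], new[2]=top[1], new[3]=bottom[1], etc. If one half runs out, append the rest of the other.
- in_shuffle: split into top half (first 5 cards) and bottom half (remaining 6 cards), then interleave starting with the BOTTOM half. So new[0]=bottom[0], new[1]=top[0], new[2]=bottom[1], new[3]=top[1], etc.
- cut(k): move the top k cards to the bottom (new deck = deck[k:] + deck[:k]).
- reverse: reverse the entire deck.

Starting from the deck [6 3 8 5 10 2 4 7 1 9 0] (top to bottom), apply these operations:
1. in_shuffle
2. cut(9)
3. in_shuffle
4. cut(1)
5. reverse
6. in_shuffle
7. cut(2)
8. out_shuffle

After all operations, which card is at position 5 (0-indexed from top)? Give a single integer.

Answer: 10

Derivation:
After op 1 (in_shuffle): [2 6 4 3 7 8 1 5 9 10 0]
After op 2 (cut(9)): [10 0 2 6 4 3 7 8 1 5 9]
After op 3 (in_shuffle): [3 10 7 0 8 2 1 6 5 4 9]
After op 4 (cut(1)): [10 7 0 8 2 1 6 5 4 9 3]
After op 5 (reverse): [3 9 4 5 6 1 2 8 0 7 10]
After op 6 (in_shuffle): [1 3 2 9 8 4 0 5 7 6 10]
After op 7 (cut(2)): [2 9 8 4 0 5 7 6 10 1 3]
After op 8 (out_shuffle): [2 7 9 6 8 10 4 1 0 3 5]
Position 5: card 10.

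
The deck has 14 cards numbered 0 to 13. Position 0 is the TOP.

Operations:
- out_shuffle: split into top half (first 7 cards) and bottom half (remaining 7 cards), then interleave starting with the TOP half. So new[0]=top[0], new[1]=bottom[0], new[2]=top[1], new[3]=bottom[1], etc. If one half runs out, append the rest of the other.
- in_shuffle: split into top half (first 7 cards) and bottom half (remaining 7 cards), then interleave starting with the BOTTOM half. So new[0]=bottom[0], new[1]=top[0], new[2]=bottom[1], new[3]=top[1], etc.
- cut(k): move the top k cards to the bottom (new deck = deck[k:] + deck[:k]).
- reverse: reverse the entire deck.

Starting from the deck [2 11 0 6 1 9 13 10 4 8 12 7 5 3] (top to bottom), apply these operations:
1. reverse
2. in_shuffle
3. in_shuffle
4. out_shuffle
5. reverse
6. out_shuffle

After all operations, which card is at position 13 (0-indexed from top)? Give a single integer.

Answer: 12

Derivation:
After op 1 (reverse): [3 5 7 12 8 4 10 13 9 1 6 0 11 2]
After op 2 (in_shuffle): [13 3 9 5 1 7 6 12 0 8 11 4 2 10]
After op 3 (in_shuffle): [12 13 0 3 8 9 11 5 4 1 2 7 10 6]
After op 4 (out_shuffle): [12 5 13 4 0 1 3 2 8 7 9 10 11 6]
After op 5 (reverse): [6 11 10 9 7 8 2 3 1 0 4 13 5 12]
After op 6 (out_shuffle): [6 3 11 1 10 0 9 4 7 13 8 5 2 12]
Position 13: card 12.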